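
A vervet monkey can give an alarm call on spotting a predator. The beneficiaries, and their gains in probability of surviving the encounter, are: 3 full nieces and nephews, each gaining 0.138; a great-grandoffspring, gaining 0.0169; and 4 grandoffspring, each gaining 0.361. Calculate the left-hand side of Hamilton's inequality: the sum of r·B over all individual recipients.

0.4666125

r to a full niece or nephew = 1/4 (full aunt/uncle↔niece/nephew: two paths of length 3 through the shared grandparent pair: r = 2·(1/2)^3 = 1/4).
r to a great-grandoffspring = 1/8 (three parent–offspring links: r = (1/2)^3 = 1/8).
r to a grandoffspring = 1/4 (two parent–offspring links: r = (1/2)^2 = 1/4).
Summing one r·B term per recipient: 3·0.25·0.138 + 1·0.125·0.0169 + 4·0.25·0.361 = 0.4666125.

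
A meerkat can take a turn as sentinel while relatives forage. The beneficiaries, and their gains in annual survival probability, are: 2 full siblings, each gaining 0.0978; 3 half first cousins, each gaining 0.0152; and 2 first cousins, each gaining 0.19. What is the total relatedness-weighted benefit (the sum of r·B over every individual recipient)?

0.14815

r to a full sibling = 1/2 (full sibs share both parents — two paths of length 2: r = 2·(1/2)^2 = 1/2).
r to a half first cousin = 1/16 (half first cousins share one grandparent — one path of length 4: r = (1/2)^4 = 1/16).
r to a first cousin = 1/8 (first cousins share one grandparent pair — two paths of length 4: r = 2·(1/2)^4 = 1/8).
Summing one r·B term per recipient: 2·0.5·0.0978 + 3·0.0625·0.0152 + 2·0.125·0.19 = 0.14815.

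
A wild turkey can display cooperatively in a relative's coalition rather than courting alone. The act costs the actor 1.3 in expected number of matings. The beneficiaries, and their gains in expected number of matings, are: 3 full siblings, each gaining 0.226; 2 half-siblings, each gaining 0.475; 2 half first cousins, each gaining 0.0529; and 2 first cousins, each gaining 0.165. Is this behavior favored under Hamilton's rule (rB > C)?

No

Hamilton's rule: the trait is favored when the sum of r·B over every recipient exceeds the actor's cost C.
r to a full sibling = 0.5 (full sibs share both parents — two paths of length 2: r = 2·(1/2)^2 = 1/2).
r to a half-sibling = 0.25 (half-sibs share one parent — one path of length 2: r = (1/2)^2 = 1/4).
r to a half first cousin = 0.0625 (half first cousins share one grandparent — one path of length 4: r = (1/2)^4 = 1/16).
r to a first cousin = 1/8 (first cousins share one grandparent pair — two paths of length 4: r = 2·(1/2)^4 = 1/8).
Summing one r·B term per recipient: 3·0.5·0.226 + 2·0.25·0.475 + 2·0.0625·0.0529 + 2·0.125·0.165 = 0.6243625.
0.6243625 < 1.3: the indirect benefit is less than the cost.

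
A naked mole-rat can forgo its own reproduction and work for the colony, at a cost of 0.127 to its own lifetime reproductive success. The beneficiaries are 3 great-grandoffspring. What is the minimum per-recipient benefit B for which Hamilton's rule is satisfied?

r to a great-grandoffspring = 0.125 (three parent–offspring links: r = (1/2)^3 = 1/8).
Hamilton's rule with n recipients of equal r: n·r·B > C, so B > C/(n·r) = 0.127/(3·0.125) = 0.3387.

0.3387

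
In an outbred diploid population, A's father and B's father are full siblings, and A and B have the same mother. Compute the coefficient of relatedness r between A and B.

Independent pedigree routes through distinct common ancestors add.
A and B are related in two ways: first cousins through their fathers (r = 1/8) and half-sibs through their shared mother (r = 1/4).
r = 1/8 + 1/4 = 0.375.

0.375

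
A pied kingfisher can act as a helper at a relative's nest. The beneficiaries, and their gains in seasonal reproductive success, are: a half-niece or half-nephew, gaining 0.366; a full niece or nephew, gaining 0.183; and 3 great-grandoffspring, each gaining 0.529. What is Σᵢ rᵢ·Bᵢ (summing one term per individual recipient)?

0.289875

r to a half-niece or half-nephew = 1/8 (half-aunt/uncle↔niece/nephew: one path of length 3: r = (1/2)^3 = 1/8).
r to a full niece or nephew = 0.25 (full aunt/uncle↔niece/nephew: two paths of length 3 through the shared grandparent pair: r = 2·(1/2)^3 = 1/4).
r to a great-grandoffspring = 0.125 (three parent–offspring links: r = (1/2)^3 = 1/8).
Summing one r·B term per recipient: 1·0.125·0.366 + 1·0.25·0.183 + 3·0.125·0.529 = 0.289875.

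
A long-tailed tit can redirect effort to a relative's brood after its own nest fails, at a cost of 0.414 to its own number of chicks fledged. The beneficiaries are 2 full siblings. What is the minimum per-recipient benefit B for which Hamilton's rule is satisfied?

0.414

r to a full sibling = 0.5 (full sibs share both parents — two paths of length 2: r = 2·(1/2)^2 = 1/2).
Hamilton's rule with n recipients of equal r: n·r·B > C, so B > C/(n·r) = 0.414/(2·0.5) = 0.414.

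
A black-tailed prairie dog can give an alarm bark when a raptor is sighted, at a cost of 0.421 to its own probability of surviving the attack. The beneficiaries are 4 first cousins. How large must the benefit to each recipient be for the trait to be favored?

0.842

r to a first cousin = 1/8 (first cousins share one grandparent pair — two paths of length 4: r = 2·(1/2)^4 = 1/8).
Hamilton's rule with n recipients of equal r: n·r·B > C, so B > C/(n·r) = 0.421/(4·0.125) = 0.842.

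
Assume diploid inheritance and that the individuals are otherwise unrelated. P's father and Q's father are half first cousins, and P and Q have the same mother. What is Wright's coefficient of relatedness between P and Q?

With two independent routes of shared ancestry, r is the sum of the two contributions.
P and Q are related in two ways: half second cousins through their fathers (r = 1/64) and half-sibs through their shared mother (r = 1/4).
r = 1/64 + 1/4 = 17/64 = 0.265625.

0.265625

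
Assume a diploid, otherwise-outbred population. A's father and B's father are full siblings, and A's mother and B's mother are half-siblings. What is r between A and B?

0.1875

Relatedness sums over independent paths through distinct common ancestors.
A and B are related in two ways: first cousins through their fathers (r = 1/8) and half first cousins through their mothers (r = 1/16).
r = 1/8 + 1/16 = 3/16 = 0.1875.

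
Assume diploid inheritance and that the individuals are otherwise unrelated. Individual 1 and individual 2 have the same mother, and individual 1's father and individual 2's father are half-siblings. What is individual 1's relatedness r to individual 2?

0.3125

With two independent routes of shared ancestry, r is the sum of the two contributions.
Individual 1 and individual 2 are related in two ways: half-sibs through their shared mother (r = 1/4) and half first cousins through their fathers (r = 1/16).
r = 1/4 + 1/16 = 5/16 = 0.3125.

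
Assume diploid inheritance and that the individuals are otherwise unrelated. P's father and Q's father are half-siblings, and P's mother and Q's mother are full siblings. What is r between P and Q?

0.1875

Independent pedigree routes through distinct common ancestors add.
P and Q are related in two ways: half first cousins through their fathers (r = 1/16) and first cousins through their mothers (r = 1/8).
r = 1/16 + 1/8 = 0.1875.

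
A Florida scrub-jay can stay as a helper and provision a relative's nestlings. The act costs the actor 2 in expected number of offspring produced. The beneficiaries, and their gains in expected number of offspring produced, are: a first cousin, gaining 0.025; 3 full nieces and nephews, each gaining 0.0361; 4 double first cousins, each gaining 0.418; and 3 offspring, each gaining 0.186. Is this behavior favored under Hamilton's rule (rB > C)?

Hamilton's rule: the trait is favored when the sum of r·B over every recipient exceeds the actor's cost C.
r to a first cousin = 1/8 (first cousins share one grandparent pair — two paths of length 4: r = 2·(1/2)^4 = 1/8).
r to a full niece or nephew = 1/4 (full aunt/uncle↔niece/nephew: two paths of length 3 through the shared grandparent pair: r = 2·(1/2)^3 = 1/4).
r to a double first cousin = 1/4 (double first cousins share both grandparent pairs — four paths of length 4: r = 4·(1/2)^4 = 1/4).
r to an offspring = 1/2 (one parent–offspring link: r = (1/2)^1 = 1/2).
Summing one r·B term per recipient: 1·0.125·0.025 + 3·0.25·0.0361 + 4·0.25·0.418 + 3·0.5·0.186 = 0.7272.
0.7272 < 2: the indirect benefit is less than the cost.

No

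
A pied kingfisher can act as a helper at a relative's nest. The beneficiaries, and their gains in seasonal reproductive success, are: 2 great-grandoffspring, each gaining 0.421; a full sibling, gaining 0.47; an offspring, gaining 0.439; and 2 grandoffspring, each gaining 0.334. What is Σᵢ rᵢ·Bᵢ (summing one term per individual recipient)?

0.72675

r to a great-grandoffspring = 0.125 (three parent–offspring links: r = (1/2)^3 = 1/8).
r to a full sibling = 1/2 (full sibs share both parents — two paths of length 2: r = 2·(1/2)^2 = 1/2).
r to an offspring = 0.5 (one parent–offspring link: r = (1/2)^1 = 1/2).
r to a grandoffspring = 0.25 (two parent–offspring links: r = (1/2)^2 = 1/4).
Summing one r·B term per recipient: 2·0.125·0.421 + 1·0.5·0.47 + 1·0.5·0.439 + 2·0.25·0.334 = 0.72675.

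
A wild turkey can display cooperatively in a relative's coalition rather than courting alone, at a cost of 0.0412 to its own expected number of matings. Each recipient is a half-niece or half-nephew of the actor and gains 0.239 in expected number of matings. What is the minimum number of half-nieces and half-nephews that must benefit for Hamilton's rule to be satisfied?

2

r to a half-niece or half-nephew = 1/8 (half-aunt/uncle↔niece/nephew: one path of length 3: r = (1/2)^3 = 1/8).
Hamilton's rule: n·r·B > C  ⇒  n > C/(r·B) = 0.0412/(0.125·0.239) = 1.379.
The smallest integer exceeding 1.379 is 2.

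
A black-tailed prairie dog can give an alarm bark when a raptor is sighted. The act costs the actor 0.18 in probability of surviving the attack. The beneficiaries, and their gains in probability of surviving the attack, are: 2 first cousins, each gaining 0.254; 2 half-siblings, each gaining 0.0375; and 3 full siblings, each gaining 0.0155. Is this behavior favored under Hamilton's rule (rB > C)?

No

Hamilton's rule: the trait is favored when the sum of r·B over every recipient exceeds the actor's cost C.
r to a first cousin = 1/8 (first cousins share one grandparent pair — two paths of length 4: r = 2·(1/2)^4 = 1/8).
r to a half-sibling = 0.25 (half-sibs share one parent — one path of length 2: r = (1/2)^2 = 1/4).
r to a full sibling = 0.5 (full sibs share both parents — two paths of length 2: r = 2·(1/2)^2 = 1/2).
Summing one r·B term per recipient: 2·0.125·0.254 + 2·0.25·0.0375 + 3·0.5·0.0155 = 0.1055.
0.1055 < 0.18: the indirect benefit is less than the cost.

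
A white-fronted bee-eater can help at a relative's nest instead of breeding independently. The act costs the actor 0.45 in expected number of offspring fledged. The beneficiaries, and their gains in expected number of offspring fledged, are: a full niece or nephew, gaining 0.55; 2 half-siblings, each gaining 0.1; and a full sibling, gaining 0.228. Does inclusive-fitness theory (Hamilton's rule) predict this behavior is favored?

Hamilton's rule: the trait is favored when the sum of r·B over every recipient exceeds the actor's cost C.
r to a full niece or nephew = 0.25 (full aunt/uncle↔niece/nephew: two paths of length 3 through the shared grandparent pair: r = 2·(1/2)^3 = 1/4).
r to a half-sibling = 1/4 (half-sibs share one parent — one path of length 2: r = (1/2)^2 = 1/4).
r to a full sibling = 1/2 (full sibs share both parents — two paths of length 2: r = 2·(1/2)^2 = 1/2).
Summing one r·B term per recipient: 1·0.25·0.55 + 2·0.25·0.1 + 1·0.5·0.228 = 0.3015.
0.3015 < 0.45: the indirect benefit is less than the cost.

No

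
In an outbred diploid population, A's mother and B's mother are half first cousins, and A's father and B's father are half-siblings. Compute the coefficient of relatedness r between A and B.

Wright's path rule: contributions from independent ancestry routes add.
A and B are related in two ways: half second cousins through their mothers (r = 1/64) and half first cousins through their fathers (r = 1/16).
r = 1/64 + 1/16 = 0.078125.

0.078125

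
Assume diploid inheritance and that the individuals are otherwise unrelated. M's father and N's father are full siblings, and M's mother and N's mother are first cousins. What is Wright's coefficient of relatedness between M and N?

0.15625

Independent pedigree routes through distinct common ancestors add.
M and N are related in two ways: first cousins through their fathers (r = 1/8) and second cousins through their mothers (r = 1/32).
r = 1/8 + 1/32 = 5/32 = 0.15625.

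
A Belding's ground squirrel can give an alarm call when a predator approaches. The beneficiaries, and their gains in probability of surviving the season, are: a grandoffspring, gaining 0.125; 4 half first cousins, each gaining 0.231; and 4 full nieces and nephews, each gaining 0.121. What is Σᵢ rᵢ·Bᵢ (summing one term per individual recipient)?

r to a grandoffspring = 1/4 (two parent–offspring links: r = (1/2)^2 = 1/4).
r to a half first cousin = 0.0625 (half first cousins share one grandparent — one path of length 4: r = (1/2)^4 = 1/16).
r to a full niece or nephew = 1/4 (full aunt/uncle↔niece/nephew: two paths of length 3 through the shared grandparent pair: r = 2·(1/2)^3 = 1/4).
Summing one r·B term per recipient: 1·0.25·0.125 + 4·0.0625·0.231 + 4·0.25·0.121 = 0.21.

0.21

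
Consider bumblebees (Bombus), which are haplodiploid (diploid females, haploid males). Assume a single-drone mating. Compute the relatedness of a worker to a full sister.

0.75

Haplodiploid full sisters inherit their father's entire haploid genome identically (contributing 1/2) and on average half of their mother's contribution (1/2 · 1/2 = 1/4); r = 1/2 + 1/4 = 3/4.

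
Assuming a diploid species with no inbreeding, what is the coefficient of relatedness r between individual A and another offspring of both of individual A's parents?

0.5

Each parent–offspring link contributes a factor of 1/2, and independent paths through distinct common ancestors add.
Full sibs share both parents — two paths of length 2: r = 2·(1/2)^2 = 1/2.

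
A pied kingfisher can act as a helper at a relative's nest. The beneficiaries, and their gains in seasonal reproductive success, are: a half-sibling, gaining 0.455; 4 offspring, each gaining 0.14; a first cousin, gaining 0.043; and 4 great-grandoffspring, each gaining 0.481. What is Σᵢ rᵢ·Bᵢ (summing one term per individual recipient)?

0.639625

r to a half-sibling = 0.25 (half-sibs share one parent — one path of length 2: r = (1/2)^2 = 1/4).
r to an offspring = 1/2 (one parent–offspring link: r = (1/2)^1 = 1/2).
r to a first cousin = 1/8 (first cousins share one grandparent pair — two paths of length 4: r = 2·(1/2)^4 = 1/8).
r to a great-grandoffspring = 1/8 (three parent–offspring links: r = (1/2)^3 = 1/8).
Summing one r·B term per recipient: 1·0.25·0.455 + 4·0.5·0.14 + 1·0.125·0.043 + 4·0.125·0.481 = 0.639625.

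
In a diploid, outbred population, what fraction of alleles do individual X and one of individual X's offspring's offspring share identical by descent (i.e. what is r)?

0.25

Each parent–offspring link contributes a factor of 1/2, and independent paths through distinct common ancestors add.
Two parent–offspring links: r = (1/2)^2 = 1/4.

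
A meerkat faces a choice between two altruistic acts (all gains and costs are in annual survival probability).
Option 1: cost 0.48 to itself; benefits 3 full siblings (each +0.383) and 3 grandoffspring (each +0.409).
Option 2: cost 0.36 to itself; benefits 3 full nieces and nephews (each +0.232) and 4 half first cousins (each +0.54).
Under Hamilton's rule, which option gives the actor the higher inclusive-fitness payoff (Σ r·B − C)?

Option 1

Option 1: r to a full sibling = 0.5.
Option 1: r to a grandoffspring = 0.25.
Option 1: Σ r·B − C = (3·0.5·0.383 + 3·0.25·0.409) − 0.48 = 0.40125.
Option 2: r to a full niece or nephew = 0.25.
Option 2: r to a half first cousin = 0.0625.
Option 2: Σ r·B − C = (3·0.25·0.232 + 4·0.0625·0.54) − 0.36 = -0.051.
Option 1 has the higher net inclusive-fitness payoff.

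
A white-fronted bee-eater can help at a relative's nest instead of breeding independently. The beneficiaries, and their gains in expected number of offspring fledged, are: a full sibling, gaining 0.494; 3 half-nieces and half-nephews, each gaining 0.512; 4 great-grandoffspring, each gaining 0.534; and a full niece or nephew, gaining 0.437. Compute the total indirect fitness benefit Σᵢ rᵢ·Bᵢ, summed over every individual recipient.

0.81525

r to a full sibling = 0.5 (full sibs share both parents — two paths of length 2: r = 2·(1/2)^2 = 1/2).
r to a half-niece or half-nephew = 0.125 (half-aunt/uncle↔niece/nephew: one path of length 3: r = (1/2)^3 = 1/8).
r to a great-grandoffspring = 0.125 (three parent–offspring links: r = (1/2)^3 = 1/8).
r to a full niece or nephew = 0.25 (full aunt/uncle↔niece/nephew: two paths of length 3 through the shared grandparent pair: r = 2·(1/2)^3 = 1/4).
Summing one r·B term per recipient: 1·0.5·0.494 + 3·0.125·0.512 + 4·0.125·0.534 + 1·0.25·0.437 = 0.81525.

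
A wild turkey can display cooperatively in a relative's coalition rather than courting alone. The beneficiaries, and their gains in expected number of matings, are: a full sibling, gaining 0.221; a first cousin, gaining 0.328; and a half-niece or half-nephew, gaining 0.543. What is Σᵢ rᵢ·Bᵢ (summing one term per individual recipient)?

0.219375

r to a full sibling = 1/2 (full sibs share both parents — two paths of length 2: r = 2·(1/2)^2 = 1/2).
r to a first cousin = 1/8 (first cousins share one grandparent pair — two paths of length 4: r = 2·(1/2)^4 = 1/8).
r to a half-niece or half-nephew = 0.125 (half-aunt/uncle↔niece/nephew: one path of length 3: r = (1/2)^3 = 1/8).
Summing one r·B term per recipient: 1·0.5·0.221 + 1·0.125·0.328 + 1·0.125·0.543 = 0.219375.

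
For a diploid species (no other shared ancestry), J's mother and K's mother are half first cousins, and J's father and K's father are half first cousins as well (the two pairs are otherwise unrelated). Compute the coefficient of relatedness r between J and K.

0.03125

With two independent routes of shared ancestry, r is the sum of the two contributions.
J and K are related in two ways: half second cousins through their mothers (r = 1/64) and half second cousins through their fathers (r = 1/64).
r = 1/64 + 1/64 = 1/32 = 0.03125.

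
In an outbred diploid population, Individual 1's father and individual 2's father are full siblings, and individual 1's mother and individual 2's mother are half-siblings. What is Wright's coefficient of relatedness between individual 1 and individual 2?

With two independent routes of shared ancestry, r is the sum of the two contributions.
Individual 1 and individual 2 are related in two ways: first cousins through their fathers (r = 1/8) and half first cousins through their mothers (r = 1/16).
r = 1/8 + 1/16 = 0.1875.

0.1875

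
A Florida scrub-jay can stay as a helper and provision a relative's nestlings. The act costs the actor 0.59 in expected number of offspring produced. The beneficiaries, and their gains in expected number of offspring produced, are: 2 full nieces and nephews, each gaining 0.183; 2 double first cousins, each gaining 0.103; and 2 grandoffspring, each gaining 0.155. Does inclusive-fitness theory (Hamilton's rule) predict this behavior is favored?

Hamilton's rule: the trait is favored when the sum of r·B over every recipient exceeds the actor's cost C.
r to a full niece or nephew = 0.25 (full aunt/uncle↔niece/nephew: two paths of length 3 through the shared grandparent pair: r = 2·(1/2)^3 = 1/4).
r to a double first cousin = 0.25 (double first cousins share both grandparent pairs — four paths of length 4: r = 4·(1/2)^4 = 1/4).
r to a grandoffspring = 0.25 (two parent–offspring links: r = (1/2)^2 = 1/4).
Summing one r·B term per recipient: 2·0.25·0.183 + 2·0.25·0.103 + 2·0.25·0.155 = 0.2205.
0.2205 < 0.59: the indirect benefit is less than the cost.

No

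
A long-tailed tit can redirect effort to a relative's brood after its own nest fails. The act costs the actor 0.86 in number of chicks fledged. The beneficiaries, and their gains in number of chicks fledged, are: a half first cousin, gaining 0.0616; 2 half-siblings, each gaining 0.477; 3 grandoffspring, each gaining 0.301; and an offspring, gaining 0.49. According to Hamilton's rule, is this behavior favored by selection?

Hamilton's rule: the trait is favored when the sum of r·B over every recipient exceeds the actor's cost C.
r to a half first cousin = 0.0625 (half first cousins share one grandparent — one path of length 4: r = (1/2)^4 = 1/16).
r to a half-sibling = 0.25 (half-sibs share one parent — one path of length 2: r = (1/2)^2 = 1/4).
r to a grandoffspring = 1/4 (two parent–offspring links: r = (1/2)^2 = 1/4).
r to an offspring = 0.5 (one parent–offspring link: r = (1/2)^1 = 1/2).
Summing one r·B term per recipient: 1·0.0625·0.0616 + 2·0.25·0.477 + 3·0.25·0.301 + 1·0.5·0.49 = 0.7131.
0.7131 < 0.86: the indirect benefit is less than the cost.

No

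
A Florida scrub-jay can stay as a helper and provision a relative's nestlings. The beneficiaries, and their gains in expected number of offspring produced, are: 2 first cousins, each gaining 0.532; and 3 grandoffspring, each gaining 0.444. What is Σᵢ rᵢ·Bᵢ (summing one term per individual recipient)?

0.466

r to a first cousin = 0.125 (first cousins share one grandparent pair — two paths of length 4: r = 2·(1/2)^4 = 1/8).
r to a grandoffspring = 1/4 (two parent–offspring links: r = (1/2)^2 = 1/4).
Summing one r·B term per recipient: 2·0.125·0.532 + 3·0.25·0.444 = 0.466.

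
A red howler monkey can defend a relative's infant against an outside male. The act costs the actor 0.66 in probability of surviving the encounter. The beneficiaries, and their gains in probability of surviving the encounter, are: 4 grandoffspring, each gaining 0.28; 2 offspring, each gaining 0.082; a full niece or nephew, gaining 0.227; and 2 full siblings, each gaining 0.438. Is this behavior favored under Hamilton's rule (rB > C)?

Hamilton's rule: the trait is favored when the sum of r·B over every recipient exceeds the actor's cost C.
r to a grandoffspring = 1/4 (two parent–offspring links: r = (1/2)^2 = 1/4).
r to an offspring = 1/2 (one parent–offspring link: r = (1/2)^1 = 1/2).
r to a full niece or nephew = 1/4 (full aunt/uncle↔niece/nephew: two paths of length 3 through the shared grandparent pair: r = 2·(1/2)^3 = 1/4).
r to a full sibling = 1/2 (full sibs share both parents — two paths of length 2: r = 2·(1/2)^2 = 1/2).
Summing one r·B term per recipient: 4·0.25·0.28 + 2·0.5·0.082 + 1·0.25·0.227 + 2·0.5·0.438 = 0.85675.
0.85675 > 0.66: the indirect benefit exceeds the cost.

Yes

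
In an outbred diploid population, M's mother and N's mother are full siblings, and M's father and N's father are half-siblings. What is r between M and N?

0.1875

Independent pedigree routes through distinct common ancestors add.
M and N are related in two ways: first cousins through their mothers (r = 1/8) and half first cousins through their fathers (r = 1/16).
r = 1/8 + 1/16 = 0.1875.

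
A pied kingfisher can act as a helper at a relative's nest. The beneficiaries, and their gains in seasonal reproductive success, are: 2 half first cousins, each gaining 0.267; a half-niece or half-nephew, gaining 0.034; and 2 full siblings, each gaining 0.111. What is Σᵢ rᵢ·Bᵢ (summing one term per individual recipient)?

r to a half first cousin = 1/16 (half first cousins share one grandparent — one path of length 4: r = (1/2)^4 = 1/16).
r to a half-niece or half-nephew = 1/8 (half-aunt/uncle↔niece/nephew: one path of length 3: r = (1/2)^3 = 1/8).
r to a full sibling = 1/2 (full sibs share both parents — two paths of length 2: r = 2·(1/2)^2 = 1/2).
Summing one r·B term per recipient: 2·0.0625·0.267 + 1·0.125·0.034 + 2·0.5·0.111 = 0.148625.

0.148625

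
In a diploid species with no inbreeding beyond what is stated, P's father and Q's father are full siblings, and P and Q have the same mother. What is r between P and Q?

0.375

Independent pedigree routes through distinct common ancestors add.
P and Q are related in two ways: first cousins through their fathers (r = 1/8) and half-sibs through their shared mother (r = 1/4).
r = 1/8 + 1/4 = 0.375.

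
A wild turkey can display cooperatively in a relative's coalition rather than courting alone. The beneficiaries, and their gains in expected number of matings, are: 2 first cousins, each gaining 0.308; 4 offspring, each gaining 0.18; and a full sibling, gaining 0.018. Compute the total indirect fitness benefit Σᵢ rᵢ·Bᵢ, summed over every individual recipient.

r to a first cousin = 1/8 (first cousins share one grandparent pair — two paths of length 4: r = 2·(1/2)^4 = 1/8).
r to an offspring = 1/2 (one parent–offspring link: r = (1/2)^1 = 1/2).
r to a full sibling = 0.5 (full sibs share both parents — two paths of length 2: r = 2·(1/2)^2 = 1/2).
Summing one r·B term per recipient: 2·0.125·0.308 + 4·0.5·0.18 + 1·0.5·0.018 = 0.446.

0.446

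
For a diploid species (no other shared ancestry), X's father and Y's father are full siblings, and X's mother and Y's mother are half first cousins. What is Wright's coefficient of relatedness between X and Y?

Independent pedigree routes through distinct common ancestors add.
X and Y are related in two ways: first cousins through their fathers (r = 1/8) and half second cousins through their mothers (r = 1/64).
r = 1/8 + 1/64 = 9/64 = 0.140625.

0.140625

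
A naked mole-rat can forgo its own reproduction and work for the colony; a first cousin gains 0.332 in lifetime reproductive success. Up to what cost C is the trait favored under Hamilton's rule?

r to a first cousin = 1/8 (first cousins share one grandparent pair — two paths of length 4: r = 2·(1/2)^4 = 1/8).
Hamilton's rule: n·r·B > C, so the trait is favored while C < n·r·B = 1·0.125·0.332 = 0.0415.

0.0415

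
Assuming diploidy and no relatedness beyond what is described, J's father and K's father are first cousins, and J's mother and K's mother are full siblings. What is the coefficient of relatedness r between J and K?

0.15625

With two independent routes of shared ancestry, r is the sum of the two contributions.
J and K are related in two ways: second cousins through their fathers (r = 1/32) and first cousins through their mothers (r = 1/8).
r = 1/32 + 1/8 = 5/32 = 0.15625.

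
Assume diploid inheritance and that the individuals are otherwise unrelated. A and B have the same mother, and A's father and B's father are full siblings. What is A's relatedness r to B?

Wright's path rule: contributions from independent ancestry routes add.
A and B are related in two ways: half-sibs through their shared mother (r = 1/4) and first cousins through their fathers (r = 1/8).
r = 1/4 + 1/8 = 0.375.

0.375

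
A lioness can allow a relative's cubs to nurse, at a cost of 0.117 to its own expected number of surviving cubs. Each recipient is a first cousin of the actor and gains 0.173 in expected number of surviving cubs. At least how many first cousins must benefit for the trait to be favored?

6

r to a first cousin = 0.125 (first cousins share one grandparent pair — two paths of length 4: r = 2·(1/2)^4 = 1/8).
Hamilton's rule: n·r·B > C  ⇒  n > C/(r·B) = 0.117/(0.125·0.173) = 5.41.
The smallest integer exceeding 5.41 is 6.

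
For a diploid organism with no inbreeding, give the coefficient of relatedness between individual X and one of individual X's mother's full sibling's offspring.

Each parent–offspring link contributes a factor of 1/2, and independent paths through distinct common ancestors add.
First cousins share one grandparent pair — two paths of length 4: r = 2·(1/2)^4 = 1/8.

0.125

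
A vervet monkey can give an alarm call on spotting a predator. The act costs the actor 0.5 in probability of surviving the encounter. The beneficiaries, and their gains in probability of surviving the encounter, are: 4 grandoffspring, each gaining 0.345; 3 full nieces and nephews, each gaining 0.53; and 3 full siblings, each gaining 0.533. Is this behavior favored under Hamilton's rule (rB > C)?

Hamilton's rule: the trait is favored when the sum of r·B over every recipient exceeds the actor's cost C.
r to a grandoffspring = 0.25 (two parent–offspring links: r = (1/2)^2 = 1/4).
r to a full niece or nephew = 1/4 (full aunt/uncle↔niece/nephew: two paths of length 3 through the shared grandparent pair: r = 2·(1/2)^3 = 1/4).
r to a full sibling = 1/2 (full sibs share both parents — two paths of length 2: r = 2·(1/2)^2 = 1/2).
Summing one r·B term per recipient: 4·0.25·0.345 + 3·0.25·0.53 + 3·0.5·0.533 = 1.542.
1.542 > 0.5: the indirect benefit exceeds the cost.

Yes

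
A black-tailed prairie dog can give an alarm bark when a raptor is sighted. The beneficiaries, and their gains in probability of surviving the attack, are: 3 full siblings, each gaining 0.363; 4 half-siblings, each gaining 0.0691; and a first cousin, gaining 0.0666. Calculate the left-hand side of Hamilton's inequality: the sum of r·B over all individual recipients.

r to a full sibling = 1/2 (full sibs share both parents — two paths of length 2: r = 2·(1/2)^2 = 1/2).
r to a half-sibling = 1/4 (half-sibs share one parent — one path of length 2: r = (1/2)^2 = 1/4).
r to a first cousin = 0.125 (first cousins share one grandparent pair — two paths of length 4: r = 2·(1/2)^4 = 1/8).
Summing one r·B term per recipient: 3·0.5·0.363 + 4·0.25·0.0691 + 1·0.125·0.0666 = 0.621925.

0.621925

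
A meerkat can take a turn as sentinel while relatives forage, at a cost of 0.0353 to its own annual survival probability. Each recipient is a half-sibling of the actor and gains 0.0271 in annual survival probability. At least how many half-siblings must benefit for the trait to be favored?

6

r to a half-sibling = 1/4 (half-sibs share one parent — one path of length 2: r = (1/2)^2 = 1/4).
Hamilton's rule: n·r·B > C  ⇒  n > C/(r·B) = 0.0353/(0.25·0.0271) = 5.21.
The smallest integer exceeding 5.21 is 6.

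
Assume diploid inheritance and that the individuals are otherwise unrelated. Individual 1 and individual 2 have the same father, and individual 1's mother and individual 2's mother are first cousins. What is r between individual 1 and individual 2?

Wright's path rule: contributions from independent ancestry routes add.
Individual 1 and individual 2 are related in two ways: half-sibs through their shared father (r = 1/4) and second cousins through their mothers (r = 1/32).
r = 1/4 + 1/32 = 9/32 = 0.28125.

0.28125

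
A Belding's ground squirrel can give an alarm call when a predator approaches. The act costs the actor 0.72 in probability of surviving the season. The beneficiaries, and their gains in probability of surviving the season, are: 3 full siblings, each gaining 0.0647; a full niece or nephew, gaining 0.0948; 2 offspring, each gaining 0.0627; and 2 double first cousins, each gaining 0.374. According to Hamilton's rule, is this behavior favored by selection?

No

Hamilton's rule: the trait is favored when the sum of r·B over every recipient exceeds the actor's cost C.
r to a full sibling = 1/2 (full sibs share both parents — two paths of length 2: r = 2·(1/2)^2 = 1/2).
r to a full niece or nephew = 1/4 (full aunt/uncle↔niece/nephew: two paths of length 3 through the shared grandparent pair: r = 2·(1/2)^3 = 1/4).
r to an offspring = 0.5 (one parent–offspring link: r = (1/2)^1 = 1/2).
r to a double first cousin = 0.25 (double first cousins share both grandparent pairs — four paths of length 4: r = 4·(1/2)^4 = 1/4).
Summing one r·B term per recipient: 3·0.5·0.0647 + 1·0.25·0.0948 + 2·0.5·0.0627 + 2·0.25·0.374 = 0.37045.
0.37045 < 0.72: the indirect benefit is less than the cost.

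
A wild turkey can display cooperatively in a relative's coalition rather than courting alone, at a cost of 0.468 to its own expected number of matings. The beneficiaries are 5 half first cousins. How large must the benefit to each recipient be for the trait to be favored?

1.4976

r to a half first cousin = 0.0625 (half first cousins share one grandparent — one path of length 4: r = (1/2)^4 = 1/16).
Hamilton's rule with n recipients of equal r: n·r·B > C, so B > C/(n·r) = 0.468/(5·0.0625) = 1.4976.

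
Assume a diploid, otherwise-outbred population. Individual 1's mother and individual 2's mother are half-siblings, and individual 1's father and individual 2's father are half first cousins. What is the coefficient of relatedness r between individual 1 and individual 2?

0.078125

Relatedness sums over independent paths through distinct common ancestors.
Individual 1 and individual 2 are related in two ways: half first cousins through their mothers (r = 1/16) and half second cousins through their fathers (r = 1/64).
r = 1/16 + 1/64 = 0.078125.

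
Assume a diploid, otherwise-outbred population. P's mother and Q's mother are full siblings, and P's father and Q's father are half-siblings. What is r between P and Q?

0.1875

Relatedness sums over independent paths through distinct common ancestors.
P and Q are related in two ways: first cousins through their mothers (r = 1/8) and half first cousins through their fathers (r = 1/16).
r = 1/8 + 1/16 = 3/16 = 0.1875.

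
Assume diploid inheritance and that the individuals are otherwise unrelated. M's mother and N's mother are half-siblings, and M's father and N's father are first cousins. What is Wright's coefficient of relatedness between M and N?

With two independent routes of shared ancestry, r is the sum of the two contributions.
M and N are related in two ways: half first cousins through their mothers (r = 1/16) and second cousins through their fathers (r = 1/32).
r = 1/16 + 1/32 = 0.09375.

0.09375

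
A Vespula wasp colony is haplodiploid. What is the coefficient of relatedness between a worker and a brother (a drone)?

0.25

Her haploid brother carries none of their father's genes and a random half of their mother's genome; that half matches the maternal half of her own genome with probability 1/2: r = 1/2 · 1/2 = 1/4.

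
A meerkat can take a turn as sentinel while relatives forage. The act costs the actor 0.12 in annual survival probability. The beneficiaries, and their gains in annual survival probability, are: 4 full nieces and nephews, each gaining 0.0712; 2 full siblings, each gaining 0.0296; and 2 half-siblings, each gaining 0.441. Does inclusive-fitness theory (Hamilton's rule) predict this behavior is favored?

Yes

Hamilton's rule: the trait is favored when the sum of r·B over every recipient exceeds the actor's cost C.
r to a full niece or nephew = 1/4 (full aunt/uncle↔niece/nephew: two paths of length 3 through the shared grandparent pair: r = 2·(1/2)^3 = 1/4).
r to a full sibling = 1/2 (full sibs share both parents — two paths of length 2: r = 2·(1/2)^2 = 1/2).
r to a half-sibling = 0.25 (half-sibs share one parent — one path of length 2: r = (1/2)^2 = 1/4).
Summing one r·B term per recipient: 4·0.25·0.0712 + 2·0.5·0.0296 + 2·0.25·0.441 = 0.3213.
0.3213 > 0.12: the indirect benefit exceeds the cost.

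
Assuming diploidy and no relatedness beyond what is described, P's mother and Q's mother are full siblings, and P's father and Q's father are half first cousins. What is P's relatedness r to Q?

0.140625

Independent pedigree routes through distinct common ancestors add.
P and Q are related in two ways: first cousins through their mothers (r = 1/8) and half second cousins through their fathers (r = 1/64).
r = 1/8 + 1/64 = 0.140625.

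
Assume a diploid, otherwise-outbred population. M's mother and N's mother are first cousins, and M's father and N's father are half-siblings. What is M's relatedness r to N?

Independent pedigree routes through distinct common ancestors add.
M and N are related in two ways: second cousins through their mothers (r = 1/32) and half first cousins through their fathers (r = 1/16).
r = 1/32 + 1/16 = 0.09375.

0.09375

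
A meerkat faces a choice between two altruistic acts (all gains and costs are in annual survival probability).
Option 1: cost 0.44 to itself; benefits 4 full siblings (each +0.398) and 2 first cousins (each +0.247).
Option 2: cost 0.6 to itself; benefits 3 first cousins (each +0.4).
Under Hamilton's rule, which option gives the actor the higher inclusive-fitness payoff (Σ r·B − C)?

Option 1: r to a full sibling = 0.5.
Option 1: r to a first cousin = 0.125.
Option 1: Σ r·B − C = (4·0.5·0.398 + 2·0.125·0.247) − 0.44 = 0.41775.
Option 2: r to a first cousin = 0.125.
Option 2: Σ r·B − C = (3·0.125·0.4) − 0.6 = -0.45.
Option 1 has the higher net inclusive-fitness payoff.

Option 1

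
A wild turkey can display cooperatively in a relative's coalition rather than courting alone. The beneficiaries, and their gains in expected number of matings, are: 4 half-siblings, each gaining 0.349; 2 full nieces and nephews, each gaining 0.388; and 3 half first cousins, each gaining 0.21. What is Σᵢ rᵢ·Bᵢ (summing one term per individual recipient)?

0.582375

r to a half-sibling = 0.25 (half-sibs share one parent — one path of length 2: r = (1/2)^2 = 1/4).
r to a full niece or nephew = 0.25 (full aunt/uncle↔niece/nephew: two paths of length 3 through the shared grandparent pair: r = 2·(1/2)^3 = 1/4).
r to a half first cousin = 0.0625 (half first cousins share one grandparent — one path of length 4: r = (1/2)^4 = 1/16).
Summing one r·B term per recipient: 4·0.25·0.349 + 2·0.25·0.388 + 3·0.0625·0.21 = 0.582375.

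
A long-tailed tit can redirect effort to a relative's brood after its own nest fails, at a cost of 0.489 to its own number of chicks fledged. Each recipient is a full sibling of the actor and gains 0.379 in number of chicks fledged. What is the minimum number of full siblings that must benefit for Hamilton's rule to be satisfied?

r to a full sibling = 1/2 (full sibs share both parents — two paths of length 2: r = 2·(1/2)^2 = 1/2).
Hamilton's rule: n·r·B > C  ⇒  n > C/(r·B) = 0.489/(0.5·0.379) = 2.58.
The smallest integer exceeding 2.58 is 3.

3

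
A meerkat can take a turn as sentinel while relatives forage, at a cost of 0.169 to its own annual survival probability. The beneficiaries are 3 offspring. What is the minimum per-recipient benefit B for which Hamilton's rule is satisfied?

r to an offspring = 0.5 (one parent–offspring link: r = (1/2)^1 = 1/2).
Hamilton's rule with n recipients of equal r: n·r·B > C, so B > C/(n·r) = 0.169/(3·0.5) = 0.1127.

0.1127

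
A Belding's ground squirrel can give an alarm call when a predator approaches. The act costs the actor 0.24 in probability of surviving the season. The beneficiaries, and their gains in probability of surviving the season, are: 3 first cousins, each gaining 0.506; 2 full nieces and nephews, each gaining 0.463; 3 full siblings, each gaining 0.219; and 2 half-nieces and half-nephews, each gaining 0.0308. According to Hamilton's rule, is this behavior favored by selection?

Yes

Hamilton's rule: the trait is favored when the sum of r·B over every recipient exceeds the actor's cost C.
r to a first cousin = 0.125 (first cousins share one grandparent pair — two paths of length 4: r = 2·(1/2)^4 = 1/8).
r to a full niece or nephew = 1/4 (full aunt/uncle↔niece/nephew: two paths of length 3 through the shared grandparent pair: r = 2·(1/2)^3 = 1/4).
r to a full sibling = 0.5 (full sibs share both parents — two paths of length 2: r = 2·(1/2)^2 = 1/2).
r to a half-niece or half-nephew = 0.125 (half-aunt/uncle↔niece/nephew: one path of length 3: r = (1/2)^3 = 1/8).
Summing one r·B term per recipient: 3·0.125·0.506 + 2·0.25·0.463 + 3·0.5·0.219 + 2·0.125·0.0308 = 0.75745.
0.75745 > 0.24: the indirect benefit exceeds the cost.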